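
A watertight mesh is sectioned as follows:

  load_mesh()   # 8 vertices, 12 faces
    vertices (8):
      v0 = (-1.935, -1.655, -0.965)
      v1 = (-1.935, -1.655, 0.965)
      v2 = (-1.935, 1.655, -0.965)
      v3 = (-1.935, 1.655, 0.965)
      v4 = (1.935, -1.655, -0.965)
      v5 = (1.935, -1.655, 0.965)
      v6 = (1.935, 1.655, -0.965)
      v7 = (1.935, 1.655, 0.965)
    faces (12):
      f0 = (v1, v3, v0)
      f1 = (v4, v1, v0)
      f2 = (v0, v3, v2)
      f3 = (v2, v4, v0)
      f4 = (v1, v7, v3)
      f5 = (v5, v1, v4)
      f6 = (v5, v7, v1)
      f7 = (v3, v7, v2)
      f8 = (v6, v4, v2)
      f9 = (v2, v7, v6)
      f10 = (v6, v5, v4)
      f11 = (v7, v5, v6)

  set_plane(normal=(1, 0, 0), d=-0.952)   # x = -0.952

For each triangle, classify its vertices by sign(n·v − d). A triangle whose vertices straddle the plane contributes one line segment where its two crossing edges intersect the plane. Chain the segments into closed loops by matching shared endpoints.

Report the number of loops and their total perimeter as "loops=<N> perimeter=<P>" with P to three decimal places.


loops=1 perimeter=10.480

Straddling triangles (8 of 12):
  (v4,v1,v0) [+--] → (-0.952, -1.655, 0.47477)–(-0.952, -1.655, -0.965)  len=1.4398
  (v2,v4,v0) [-+-] → (-0.952, 0.814243, -0.965)–(-0.952, -1.655, -0.965)  len=2.4692
  (v1,v7,v3) [-+-] → (-0.952, -0.814243, 0.965)–(-0.952, 1.655, 0.965)  len=2.4692
  (v5,v1,v4) [+-+] → (-0.952, -1.655, 0.965)–(-0.952, -1.655, 0.47477)  len=0.4902
  (v5,v7,v1) [++-] → (-0.952, -0.814243, 0.965)–(-0.952, -1.655, 0.965)  len=0.8408
  (v3,v7,v2) [-+-] → (-0.952, 1.655, 0.965)–(-0.952, 1.655, -0.47477)  len=1.4398
  (v6,v4,v2) [++-] → (-0.952, 0.814243, -0.965)–(-0.952, 1.655, -0.965)  len=0.8408
  (v2,v7,v6) [-++] → (-0.952, 1.655, -0.47477)–(-0.952, 1.655, -0.965)  len=0.4902

Chained into 1 loop(s):
  loop 1: 8 segments, perimeter = 10.4800
Total perimeter = 10.480


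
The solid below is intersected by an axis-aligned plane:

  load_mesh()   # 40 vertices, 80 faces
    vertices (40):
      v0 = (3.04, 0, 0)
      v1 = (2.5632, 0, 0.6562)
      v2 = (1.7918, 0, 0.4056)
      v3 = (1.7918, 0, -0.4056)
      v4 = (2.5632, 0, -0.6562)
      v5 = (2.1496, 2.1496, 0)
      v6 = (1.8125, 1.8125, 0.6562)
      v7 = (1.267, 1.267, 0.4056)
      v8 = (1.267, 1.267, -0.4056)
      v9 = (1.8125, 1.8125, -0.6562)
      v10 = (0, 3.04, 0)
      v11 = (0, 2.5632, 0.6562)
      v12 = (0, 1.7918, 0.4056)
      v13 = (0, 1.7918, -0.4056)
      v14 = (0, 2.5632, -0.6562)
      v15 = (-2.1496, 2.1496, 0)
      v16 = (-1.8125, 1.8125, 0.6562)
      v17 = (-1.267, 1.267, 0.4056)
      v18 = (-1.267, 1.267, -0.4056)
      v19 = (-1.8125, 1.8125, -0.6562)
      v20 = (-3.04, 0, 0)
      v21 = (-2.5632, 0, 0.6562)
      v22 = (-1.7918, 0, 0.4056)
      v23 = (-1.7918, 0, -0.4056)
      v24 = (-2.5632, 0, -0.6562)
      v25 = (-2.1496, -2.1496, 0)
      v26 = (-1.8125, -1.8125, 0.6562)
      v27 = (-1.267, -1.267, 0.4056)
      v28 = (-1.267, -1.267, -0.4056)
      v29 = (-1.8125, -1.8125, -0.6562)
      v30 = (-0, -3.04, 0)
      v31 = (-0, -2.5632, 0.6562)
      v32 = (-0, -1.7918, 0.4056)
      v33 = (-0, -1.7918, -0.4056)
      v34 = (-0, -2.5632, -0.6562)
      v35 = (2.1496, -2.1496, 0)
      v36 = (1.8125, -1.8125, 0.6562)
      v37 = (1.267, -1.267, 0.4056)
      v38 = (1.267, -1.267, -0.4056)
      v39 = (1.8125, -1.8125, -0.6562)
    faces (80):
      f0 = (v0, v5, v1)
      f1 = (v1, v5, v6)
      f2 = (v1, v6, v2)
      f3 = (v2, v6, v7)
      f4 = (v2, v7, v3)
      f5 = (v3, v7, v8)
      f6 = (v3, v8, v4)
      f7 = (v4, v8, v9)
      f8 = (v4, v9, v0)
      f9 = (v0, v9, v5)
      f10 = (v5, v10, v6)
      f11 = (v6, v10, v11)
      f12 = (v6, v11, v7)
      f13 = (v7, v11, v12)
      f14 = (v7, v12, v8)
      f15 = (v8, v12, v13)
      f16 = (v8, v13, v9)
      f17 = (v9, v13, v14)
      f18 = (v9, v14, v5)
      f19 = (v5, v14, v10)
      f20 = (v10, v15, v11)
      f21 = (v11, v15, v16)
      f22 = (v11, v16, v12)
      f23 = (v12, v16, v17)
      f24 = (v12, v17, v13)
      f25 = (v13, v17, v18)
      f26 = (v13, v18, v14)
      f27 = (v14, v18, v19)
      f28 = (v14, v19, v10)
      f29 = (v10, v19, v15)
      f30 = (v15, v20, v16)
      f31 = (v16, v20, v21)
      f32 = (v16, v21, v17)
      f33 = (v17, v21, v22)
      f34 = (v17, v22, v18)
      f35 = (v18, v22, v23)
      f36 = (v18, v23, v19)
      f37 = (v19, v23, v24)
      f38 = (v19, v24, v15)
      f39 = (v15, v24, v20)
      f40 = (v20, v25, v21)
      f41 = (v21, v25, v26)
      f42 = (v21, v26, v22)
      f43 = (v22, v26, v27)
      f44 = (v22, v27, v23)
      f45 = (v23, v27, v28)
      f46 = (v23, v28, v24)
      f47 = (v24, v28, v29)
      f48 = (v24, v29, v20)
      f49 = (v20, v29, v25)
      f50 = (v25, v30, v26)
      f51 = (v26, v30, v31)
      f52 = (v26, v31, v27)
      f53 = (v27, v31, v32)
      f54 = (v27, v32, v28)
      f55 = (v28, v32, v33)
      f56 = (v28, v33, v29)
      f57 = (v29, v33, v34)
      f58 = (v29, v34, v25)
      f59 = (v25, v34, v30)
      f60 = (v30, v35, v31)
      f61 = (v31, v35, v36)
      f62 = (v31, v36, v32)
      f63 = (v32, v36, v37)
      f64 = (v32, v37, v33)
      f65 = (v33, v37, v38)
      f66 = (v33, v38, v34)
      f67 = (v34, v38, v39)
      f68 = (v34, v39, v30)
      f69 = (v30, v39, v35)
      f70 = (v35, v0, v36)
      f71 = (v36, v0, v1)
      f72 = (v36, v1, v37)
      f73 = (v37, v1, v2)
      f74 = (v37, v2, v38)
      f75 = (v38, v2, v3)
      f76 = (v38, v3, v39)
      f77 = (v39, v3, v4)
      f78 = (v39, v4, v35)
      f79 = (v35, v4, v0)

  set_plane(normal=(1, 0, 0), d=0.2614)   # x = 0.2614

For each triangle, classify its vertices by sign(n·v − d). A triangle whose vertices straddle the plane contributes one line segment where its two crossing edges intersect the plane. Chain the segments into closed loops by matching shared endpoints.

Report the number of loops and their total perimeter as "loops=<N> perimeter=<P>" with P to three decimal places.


loops=2 perimeter=8.111

Straddling triangles (20 of 80):
  (v5,v10,v6) [+-+] → (0.2614, 2.93172, 0)–(0.2614, 2.86297, 0.0946376)  len=0.1170
  (v6,v10,v11) [+--] → (0.2614, 2.86297, 0.0946376)–(0.2614, 2.45493, 0.6562)  len=0.6942
  (v6,v11,v7) [+-+] → (0.2614, 2.45493, 0.6562)–(0.2614, 2.29578, 0.604498)  len=0.1673
  (v7,v11,v12) [+--] → (0.2614, 2.29578, 0.604498)–(0.2614, 1.68353, 0.4056)  len=0.6437
  (v7,v12,v8) [+-+] → (0.2614, 1.68353, 0.4056)–(0.2614, 1.68353, 0.238238)  len=0.1674
  (v8,v12,v13) [+--] → (0.2614, 1.68353, 0.238238)–(0.2614, 1.68353, -0.4056)  len=0.6438
  (v8,v13,v9) [+-+] → (0.2614, 1.68353, -0.4056)–(0.2614, 1.79479, -0.441742)  len=0.1170
  (v9,v13,v14) [+--] → (0.2614, 1.79479, -0.441742)–(0.2614, 2.45493, -0.6562)  len=0.6941
  (v9,v14,v5) [+-+] → (0.2614, 2.45493, -0.6562)–(0.2614, 2.5129, -0.576403)  len=0.0986
  (v5,v14,v10) [+--] → (0.2614, 2.5129, -0.576403)–(0.2614, 2.93172, 0)  len=0.7125
  (v30,v35,v31) [-+-] → (0.2614, -2.93172, 0)–(0.2614, -2.5129, 0.576403)  len=0.7125
  (v31,v35,v36) [-++] → (0.2614, -2.5129, 0.576403)–(0.2614, -2.45493, 0.6562)  len=0.0986
  (v31,v36,v32) [-+-] → (0.2614, -2.45493, 0.6562)–(0.2614, -1.79479, 0.441742)  len=0.6941
  (v32,v36,v37) [-++] → (0.2614, -1.79479, 0.441742)–(0.2614, -1.68353, 0.4056)  len=0.1170
  (v32,v37,v33) [-+-] → (0.2614, -1.68353, 0.4056)–(0.2614, -1.68353, -0.238238)  len=0.6438
  (v33,v37,v38) [-++] → (0.2614, -1.68353, -0.238238)–(0.2614, -1.68353, -0.4056)  len=0.1674
  (v33,v38,v34) [-+-] → (0.2614, -1.68353, -0.4056)–(0.2614, -2.29578, -0.604498)  len=0.6437
  (v34,v38,v39) [-++] → (0.2614, -2.29578, -0.604498)–(0.2614, -2.45493, -0.6562)  len=0.1673
  (v34,v39,v30) [-+-] → (0.2614, -2.45493, -0.6562)–(0.2614, -2.86297, -0.0946376)  len=0.6942
  (v30,v39,v35) [-++] → (0.2614, -2.86297, -0.0946376)–(0.2614, -2.93172, 0)  len=0.1170

Chained into 2 loop(s):
  loop 1: 10 segments, perimeter = 4.0556
  loop 2: 10 segments, perimeter = 4.0556
Total perimeter = 8.111


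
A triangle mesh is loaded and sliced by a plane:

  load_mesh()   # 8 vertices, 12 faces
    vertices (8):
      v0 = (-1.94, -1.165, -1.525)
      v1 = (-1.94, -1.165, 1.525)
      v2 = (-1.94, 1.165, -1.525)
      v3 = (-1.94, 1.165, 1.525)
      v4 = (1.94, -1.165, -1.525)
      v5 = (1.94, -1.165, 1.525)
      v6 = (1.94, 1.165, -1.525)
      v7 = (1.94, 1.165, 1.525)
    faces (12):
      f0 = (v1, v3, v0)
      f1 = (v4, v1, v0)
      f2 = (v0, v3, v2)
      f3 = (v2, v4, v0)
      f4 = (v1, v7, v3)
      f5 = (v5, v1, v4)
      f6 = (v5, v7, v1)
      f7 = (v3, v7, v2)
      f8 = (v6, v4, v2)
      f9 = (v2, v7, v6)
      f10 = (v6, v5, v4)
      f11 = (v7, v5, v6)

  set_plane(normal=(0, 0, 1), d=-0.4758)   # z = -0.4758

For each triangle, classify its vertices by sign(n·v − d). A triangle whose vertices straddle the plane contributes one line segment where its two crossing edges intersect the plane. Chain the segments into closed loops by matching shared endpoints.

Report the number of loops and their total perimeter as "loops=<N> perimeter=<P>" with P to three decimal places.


Straddling triangles (8 of 12):
  (v1,v3,v0) [++-] → (-1.94, -0.36348, -0.4758)–(-1.94, -1.165, -0.4758)  len=0.8015
  (v4,v1,v0) [-+-] → (0.60528, -1.165, -0.4758)–(-1.94, -1.165, -0.4758)  len=2.5453
  (v0,v3,v2) [-+-] → (-1.94, -0.36348, -0.4758)–(-1.94, 1.165, -0.4758)  len=1.5285
  (v5,v1,v4) [++-] → (0.60528, -1.165, -0.4758)–(1.94, -1.165, -0.4758)  len=1.3347
  (v3,v7,v2) [++-] → (-0.60528, 1.165, -0.4758)–(-1.94, 1.165, -0.4758)  len=1.3347
  (v2,v7,v6) [-+-] → (-0.60528, 1.165, -0.4758)–(1.94, 1.165, -0.4758)  len=2.5453
  (v6,v5,v4) [-+-] → (1.94, 0.36348, -0.4758)–(1.94, -1.165, -0.4758)  len=1.5285
  (v7,v5,v6) [++-] → (1.94, 0.36348, -0.4758)–(1.94, 1.165, -0.4758)  len=0.8015

Chained into 1 loop(s):
  loop 1: 8 segments, perimeter = 12.4200
Total perimeter = 12.420

loops=1 perimeter=12.420


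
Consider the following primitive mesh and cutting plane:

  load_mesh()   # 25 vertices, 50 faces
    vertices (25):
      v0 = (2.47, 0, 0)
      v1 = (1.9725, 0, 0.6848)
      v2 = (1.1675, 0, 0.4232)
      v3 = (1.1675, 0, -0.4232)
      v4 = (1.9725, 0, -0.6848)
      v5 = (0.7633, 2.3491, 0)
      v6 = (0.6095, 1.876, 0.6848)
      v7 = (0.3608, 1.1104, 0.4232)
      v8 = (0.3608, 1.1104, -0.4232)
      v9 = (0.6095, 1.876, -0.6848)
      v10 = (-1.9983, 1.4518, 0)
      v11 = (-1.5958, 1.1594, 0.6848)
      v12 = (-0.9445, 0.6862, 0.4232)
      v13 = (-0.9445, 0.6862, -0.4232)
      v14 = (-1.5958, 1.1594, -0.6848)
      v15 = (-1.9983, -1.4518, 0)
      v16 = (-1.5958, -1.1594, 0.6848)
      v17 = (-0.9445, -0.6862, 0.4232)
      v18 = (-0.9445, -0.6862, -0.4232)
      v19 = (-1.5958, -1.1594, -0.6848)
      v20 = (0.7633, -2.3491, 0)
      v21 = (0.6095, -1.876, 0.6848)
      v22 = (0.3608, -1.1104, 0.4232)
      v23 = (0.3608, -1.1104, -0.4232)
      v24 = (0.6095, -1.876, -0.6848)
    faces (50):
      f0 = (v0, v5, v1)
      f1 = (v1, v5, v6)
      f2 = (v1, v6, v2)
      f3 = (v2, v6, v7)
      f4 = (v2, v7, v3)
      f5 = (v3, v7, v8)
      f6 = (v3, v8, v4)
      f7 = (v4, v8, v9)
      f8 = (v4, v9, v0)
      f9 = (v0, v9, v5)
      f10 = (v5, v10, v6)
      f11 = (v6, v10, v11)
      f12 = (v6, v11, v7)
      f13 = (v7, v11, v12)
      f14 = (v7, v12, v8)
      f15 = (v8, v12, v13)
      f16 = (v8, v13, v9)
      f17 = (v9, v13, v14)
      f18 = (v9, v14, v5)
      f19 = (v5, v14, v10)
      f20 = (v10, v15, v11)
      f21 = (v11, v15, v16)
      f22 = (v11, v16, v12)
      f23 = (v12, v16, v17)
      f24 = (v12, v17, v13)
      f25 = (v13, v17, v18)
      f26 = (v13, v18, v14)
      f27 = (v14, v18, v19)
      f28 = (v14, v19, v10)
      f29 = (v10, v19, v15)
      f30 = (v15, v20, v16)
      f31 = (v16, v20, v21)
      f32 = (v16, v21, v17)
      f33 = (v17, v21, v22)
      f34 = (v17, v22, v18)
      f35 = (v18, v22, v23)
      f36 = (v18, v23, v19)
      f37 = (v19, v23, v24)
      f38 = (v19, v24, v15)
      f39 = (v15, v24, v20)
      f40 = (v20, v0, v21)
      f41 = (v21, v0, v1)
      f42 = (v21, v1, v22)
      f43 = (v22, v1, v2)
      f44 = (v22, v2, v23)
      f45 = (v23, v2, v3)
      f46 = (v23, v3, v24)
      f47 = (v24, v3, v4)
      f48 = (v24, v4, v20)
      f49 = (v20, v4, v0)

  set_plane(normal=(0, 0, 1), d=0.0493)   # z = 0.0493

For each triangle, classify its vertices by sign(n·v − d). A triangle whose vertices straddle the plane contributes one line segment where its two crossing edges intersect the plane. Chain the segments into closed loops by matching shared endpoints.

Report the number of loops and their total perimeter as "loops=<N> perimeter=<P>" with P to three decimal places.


Straddling triangles (20 of 50):
  (v0,v5,v1) [--+] → (0.850353, 2.17998, 0.0493)–(2.43418, 0, 0.0493)  len=2.6946
  (v1,v5,v6) [+-+] → (0.850353, 2.17998, 0.0493)–(0.752228, 2.31504, 0.0493)  len=0.1669
  (v2,v7,v3) [++-] → (0.717162, 0.619877, 0.0493)–(1.1675, 0, 0.0493)  len=0.7662
  (v3,v7,v8) [-+-] → (0.717162, 0.619877, 0.0493)–(0.3608, 1.1104, 0.0493)  len=0.6063
  (v5,v10,v6) [--+] → (-1.81056, 1.48234, 0.0493)–(0.752228, 2.31504, 0.0493)  len=2.6947
  (v6,v10,v11) [+-+] → (-1.81056, 1.48234, 0.0493)–(-1.96932, 1.43075, 0.0493)  len=0.1669
  (v7,v12,v8) [++-] → (-0.367879, 0.873592, 0.0493)–(0.3608, 1.1104, 0.0493)  len=0.7662
  (v8,v12,v13) [-+-] → (-0.367879, 0.873592, 0.0493)–(-0.9445, 0.6862, 0.0493)  len=0.6063
  (v10,v15,v11) [--+] → (-1.96932, -1.26381, 0.0493)–(-1.96932, 1.43075, 0.0493)  len=2.6946
  (v11,v15,v16) [+-+] → (-1.96932, -1.26381, 0.0493)–(-1.96932, -1.43075, 0.0493)  len=0.1669
  (v12,v17,v13) [++-] → (-0.9445, -0.0799378, 0.0493)–(-0.9445, 0.6862, 0.0493)  len=0.7661
  (v13,v17,v18) [-+-] → (-0.9445, -0.0799378, 0.0493)–(-0.9445, -0.6862, 0.0493)  len=0.6063
  (v15,v20,v16) [--+] → (0.593464, -2.26345, 0.0493)–(-1.96932, -1.43075, 0.0493)  len=2.6947
  (v16,v20,v21) [+-+] → (0.593464, -2.26345, 0.0493)–(0.752228, -2.31504, 0.0493)  len=0.1669
  (v17,v22,v18) [++-] → (-0.215821, -0.923008, 0.0493)–(-0.9445, -0.6862, 0.0493)  len=0.7662
  (v18,v22,v23) [-+-] → (-0.215821, -0.923008, 0.0493)–(0.3608, -1.1104, 0.0493)  len=0.6063
  (v20,v0,v21) [--+] → (2.33606, -0.135057, 0.0493)–(0.752228, -2.31504, 0.0493)  len=2.6946
  (v21,v0,v1) [+-+] → (2.33606, -0.135057, 0.0493)–(2.43418, 0, 0.0493)  len=0.1669
  (v22,v2,v23) [++-] → (0.811138, -0.490523, 0.0493)–(0.3608, -1.1104, 0.0493)  len=0.7662
  (v23,v2,v3) [-+-] → (0.811138, -0.490523, 0.0493)–(1.1675, 0, 0.0493)  len=0.6063

Chained into 2 loop(s):
  loop 1: 10 segments, perimeter = 14.3078
  loop 2: 10 segments, perimeter = 6.8624
Total perimeter = 21.170

loops=2 perimeter=21.170


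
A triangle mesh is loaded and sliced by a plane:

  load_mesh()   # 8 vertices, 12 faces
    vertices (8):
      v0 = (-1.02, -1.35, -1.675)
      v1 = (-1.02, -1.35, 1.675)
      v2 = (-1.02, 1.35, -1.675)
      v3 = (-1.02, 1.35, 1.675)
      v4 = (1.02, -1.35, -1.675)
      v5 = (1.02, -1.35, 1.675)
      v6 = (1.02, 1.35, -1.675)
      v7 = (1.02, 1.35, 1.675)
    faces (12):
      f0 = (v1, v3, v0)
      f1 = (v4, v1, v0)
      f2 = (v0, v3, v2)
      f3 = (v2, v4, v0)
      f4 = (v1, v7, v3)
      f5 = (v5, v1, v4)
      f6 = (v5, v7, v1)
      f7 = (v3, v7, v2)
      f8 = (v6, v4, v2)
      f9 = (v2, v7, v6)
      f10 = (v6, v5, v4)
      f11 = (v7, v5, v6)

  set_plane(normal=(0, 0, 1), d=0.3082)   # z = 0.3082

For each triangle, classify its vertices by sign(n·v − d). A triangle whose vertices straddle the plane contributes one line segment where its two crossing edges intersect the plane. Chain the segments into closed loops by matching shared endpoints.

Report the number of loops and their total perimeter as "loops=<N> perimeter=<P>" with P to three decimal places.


Straddling triangles (8 of 12):
  (v1,v3,v0) [++-] → (-1.02, 0.2484, 0.3082)–(-1.02, -1.35, 0.3082)  len=1.5984
  (v4,v1,v0) [-+-] → (-0.18768, -1.35, 0.3082)–(-1.02, -1.35, 0.3082)  len=0.8323
  (v0,v3,v2) [-+-] → (-1.02, 0.2484, 0.3082)–(-1.02, 1.35, 0.3082)  len=1.1016
  (v5,v1,v4) [++-] → (-0.18768, -1.35, 0.3082)–(1.02, -1.35, 0.3082)  len=1.2077
  (v3,v7,v2) [++-] → (0.18768, 1.35, 0.3082)–(-1.02, 1.35, 0.3082)  len=1.2077
  (v2,v7,v6) [-+-] → (0.18768, 1.35, 0.3082)–(1.02, 1.35, 0.3082)  len=0.8323
  (v6,v5,v4) [-+-] → (1.02, -0.2484, 0.3082)–(1.02, -1.35, 0.3082)  len=1.1016
  (v7,v5,v6) [++-] → (1.02, -0.2484, 0.3082)–(1.02, 1.35, 0.3082)  len=1.5984

Chained into 1 loop(s):
  loop 1: 8 segments, perimeter = 9.4800
Total perimeter = 9.480

loops=1 perimeter=9.480


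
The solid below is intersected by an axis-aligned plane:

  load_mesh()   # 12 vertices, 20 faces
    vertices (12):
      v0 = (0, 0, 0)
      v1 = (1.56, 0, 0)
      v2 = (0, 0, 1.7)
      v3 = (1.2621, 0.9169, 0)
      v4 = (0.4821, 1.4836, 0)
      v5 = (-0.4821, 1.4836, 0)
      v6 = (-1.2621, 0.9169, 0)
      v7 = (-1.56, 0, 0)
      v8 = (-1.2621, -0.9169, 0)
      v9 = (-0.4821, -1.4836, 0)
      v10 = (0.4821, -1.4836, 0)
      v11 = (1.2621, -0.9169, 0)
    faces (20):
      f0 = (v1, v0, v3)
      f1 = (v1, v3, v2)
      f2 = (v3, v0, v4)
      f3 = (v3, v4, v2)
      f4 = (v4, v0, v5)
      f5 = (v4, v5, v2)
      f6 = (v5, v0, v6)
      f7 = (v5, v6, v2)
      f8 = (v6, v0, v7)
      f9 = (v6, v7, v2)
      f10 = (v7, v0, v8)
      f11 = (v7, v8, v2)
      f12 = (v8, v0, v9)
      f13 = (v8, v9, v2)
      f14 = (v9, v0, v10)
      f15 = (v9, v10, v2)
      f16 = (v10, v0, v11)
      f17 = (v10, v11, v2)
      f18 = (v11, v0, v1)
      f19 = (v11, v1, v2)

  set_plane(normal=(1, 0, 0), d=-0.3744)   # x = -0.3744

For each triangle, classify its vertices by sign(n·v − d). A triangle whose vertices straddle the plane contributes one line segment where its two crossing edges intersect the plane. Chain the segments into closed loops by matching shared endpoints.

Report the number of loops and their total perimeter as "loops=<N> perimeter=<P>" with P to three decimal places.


Straddling triangles (12 of 20):
  (v4,v0,v5) [++-] → (-0.3744, 1.15217, 0)–(-0.3744, 1.4836, 0)  len=0.3314
  (v4,v5,v2) [+-+] → (-0.3744, 1.4836, 0)–(-0.3744, 1.15217, 0.379776)  len=0.5041
  (v5,v0,v6) [-+-] → (-0.3744, 1.15217, 0)–(-0.3744, 0.271997, 0)  len=0.8802
  (v5,v6,v2) [--+] → (-0.3744, 0.271997, 1.1957)–(-0.3744, 1.15217, 0.379776)  len=1.2002
  (v6,v0,v7) [-+-] → (-0.3744, 0.271997, 0)–(-0.3744, 0, 0)  len=0.2720
  (v6,v7,v2) [--+] → (-0.3744, 0, 1.292)–(-0.3744, 0.271997, 1.1957)  len=0.2885
  (v7,v0,v8) [-+-] → (-0.3744, 0, 0)–(-0.3744, -0.271997, 0)  len=0.2720
  (v7,v8,v2) [--+] → (-0.3744, -0.271997, 1.1957)–(-0.3744, 0, 1.292)  len=0.2885
  (v8,v0,v9) [-+-] → (-0.3744, -0.271997, 0)–(-0.3744, -1.15217, 0)  len=0.8802
  (v8,v9,v2) [--+] → (-0.3744, -1.15217, 0.379776)–(-0.3744, -0.271997, 1.1957)  len=1.2002
  (v9,v0,v10) [-++] → (-0.3744, -1.15217, 0)–(-0.3744, -1.4836, 0)  len=0.3314
  (v9,v10,v2) [-++] → (-0.3744, -1.4836, 0)–(-0.3744, -1.15217, 0.379776)  len=0.5041

Chained into 1 loop(s):
  loop 1: 12 segments, perimeter = 6.9528
Total perimeter = 6.953

loops=1 perimeter=6.953


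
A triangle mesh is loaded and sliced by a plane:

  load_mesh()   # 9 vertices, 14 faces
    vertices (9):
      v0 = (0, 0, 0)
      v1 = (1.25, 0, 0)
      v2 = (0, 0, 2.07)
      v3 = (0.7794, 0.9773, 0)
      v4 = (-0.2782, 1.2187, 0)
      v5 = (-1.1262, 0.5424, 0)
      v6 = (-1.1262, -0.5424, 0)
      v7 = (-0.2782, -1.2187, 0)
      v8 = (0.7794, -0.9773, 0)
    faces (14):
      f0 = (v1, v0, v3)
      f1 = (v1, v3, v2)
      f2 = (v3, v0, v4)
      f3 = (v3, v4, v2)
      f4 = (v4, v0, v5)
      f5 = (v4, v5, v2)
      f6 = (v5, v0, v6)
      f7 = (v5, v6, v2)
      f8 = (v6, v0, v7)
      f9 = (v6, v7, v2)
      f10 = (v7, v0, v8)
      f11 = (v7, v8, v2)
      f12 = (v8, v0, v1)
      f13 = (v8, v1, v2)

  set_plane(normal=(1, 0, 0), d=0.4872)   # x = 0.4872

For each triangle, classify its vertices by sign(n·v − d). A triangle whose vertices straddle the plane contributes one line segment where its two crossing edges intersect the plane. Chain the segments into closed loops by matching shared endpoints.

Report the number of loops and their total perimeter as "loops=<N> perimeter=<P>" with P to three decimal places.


Straddling triangles (8 of 14):
  (v1,v0,v3) [+-+] → (0.4872, 0, 0)–(0.4872, 0.610907, 0)  len=0.6109
  (v1,v3,v2) [++-] → (0.4872, 0.610907, 0.776051)–(0.4872, 0, 1.2632)  len=0.7814
  (v3,v0,v4) [+--] → (0.4872, 0.610907, 0)–(0.4872, 1.044, 0)  len=0.4331
  (v3,v4,v2) [+--] → (0.4872, 1.044, 0)–(0.4872, 0.610907, 0.776051)  len=0.8887
  (v7,v0,v8) [--+] → (0.4872, -0.610907, 0)–(0.4872, -1.044, 0)  len=0.4331
  (v7,v8,v2) [-+-] → (0.4872, -1.044, 0)–(0.4872, -0.610907, 0.776051)  len=0.8887
  (v8,v0,v1) [+-+] → (0.4872, -0.610907, 0)–(0.4872, 0, 0)  len=0.6109
  (v8,v1,v2) [++-] → (0.4872, 0, 1.2632)–(0.4872, -0.610907, 0.776051)  len=0.7814

Chained into 1 loop(s):
  loop 1: 8 segments, perimeter = 5.4281
Total perimeter = 5.428

loops=1 perimeter=5.428


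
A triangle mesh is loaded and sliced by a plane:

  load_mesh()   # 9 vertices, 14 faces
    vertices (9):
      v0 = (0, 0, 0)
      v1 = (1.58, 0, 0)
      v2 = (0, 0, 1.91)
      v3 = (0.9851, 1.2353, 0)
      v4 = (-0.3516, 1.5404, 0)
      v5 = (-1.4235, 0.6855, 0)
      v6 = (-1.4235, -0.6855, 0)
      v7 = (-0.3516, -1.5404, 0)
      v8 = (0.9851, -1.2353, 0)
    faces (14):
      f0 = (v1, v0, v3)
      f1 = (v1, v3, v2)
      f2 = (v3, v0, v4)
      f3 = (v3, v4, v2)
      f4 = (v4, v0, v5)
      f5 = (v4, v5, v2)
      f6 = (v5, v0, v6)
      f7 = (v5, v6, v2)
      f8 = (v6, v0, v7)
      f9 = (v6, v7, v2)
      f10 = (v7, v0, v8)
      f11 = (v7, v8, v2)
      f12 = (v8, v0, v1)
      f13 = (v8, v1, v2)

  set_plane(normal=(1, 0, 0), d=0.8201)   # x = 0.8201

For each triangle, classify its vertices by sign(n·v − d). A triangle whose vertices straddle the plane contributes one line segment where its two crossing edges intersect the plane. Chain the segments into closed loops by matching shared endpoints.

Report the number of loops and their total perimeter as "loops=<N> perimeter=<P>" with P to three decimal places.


loops=1 perimeter=5.731

Straddling triangles (8 of 14):
  (v1,v0,v3) [+-+] → (0.8201, 0, 0)–(0.8201, 1.02839, 0)  len=1.0284
  (v1,v3,v2) [++-] → (0.8201, 1.02839, 0.319917)–(0.8201, 0, 0.918613)  len=1.1900
  (v3,v0,v4) [+--] → (0.8201, 1.02839, 0)–(0.8201, 1.27296, 0)  len=0.2446
  (v3,v4,v2) [+--] → (0.8201, 1.27296, 0)–(0.8201, 1.02839, 0.319917)  len=0.4027
  (v7,v0,v8) [--+] → (0.8201, -1.02839, 0)–(0.8201, -1.27296, 0)  len=0.2446
  (v7,v8,v2) [-+-] → (0.8201, -1.27296, 0)–(0.8201, -1.02839, 0.319917)  len=0.4027
  (v8,v0,v1) [+-+] → (0.8201, -1.02839, 0)–(0.8201, 0, 0)  len=1.0284
  (v8,v1,v2) [++-] → (0.8201, 0, 0.918613)–(0.8201, -1.02839, 0.319917)  len=1.1900

Chained into 1 loop(s):
  loop 1: 8 segments, perimeter = 5.7312
Total perimeter = 5.731


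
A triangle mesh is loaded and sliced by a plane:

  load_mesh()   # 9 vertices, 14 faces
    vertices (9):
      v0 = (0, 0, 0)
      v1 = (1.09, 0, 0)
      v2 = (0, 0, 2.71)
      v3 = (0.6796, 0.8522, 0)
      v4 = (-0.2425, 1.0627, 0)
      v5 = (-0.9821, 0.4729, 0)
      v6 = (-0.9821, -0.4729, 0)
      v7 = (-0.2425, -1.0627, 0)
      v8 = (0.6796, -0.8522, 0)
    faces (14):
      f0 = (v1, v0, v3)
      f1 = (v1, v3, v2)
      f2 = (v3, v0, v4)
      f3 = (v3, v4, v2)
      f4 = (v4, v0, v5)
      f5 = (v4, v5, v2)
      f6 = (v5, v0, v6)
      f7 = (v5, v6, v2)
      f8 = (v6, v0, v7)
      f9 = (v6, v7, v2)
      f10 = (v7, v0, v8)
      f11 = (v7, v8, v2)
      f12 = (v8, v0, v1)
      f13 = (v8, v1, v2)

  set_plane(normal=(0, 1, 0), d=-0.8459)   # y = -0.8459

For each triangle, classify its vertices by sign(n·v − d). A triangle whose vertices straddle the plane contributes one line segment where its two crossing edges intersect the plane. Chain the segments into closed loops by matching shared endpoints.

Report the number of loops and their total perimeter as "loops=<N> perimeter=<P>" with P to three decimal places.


Straddling triangles (6 of 14):
  (v6,v0,v7) [++-] → (-0.193028, -0.8459, 0)–(-0.514364, -0.8459, 0)  len=0.3213
  (v6,v7,v2) [+-+] → (-0.514364, -0.8459, 0)–(-0.193028, -0.8459, 0.552863)  len=0.6395
  (v7,v0,v8) [-+-] → (-0.193028, -0.8459, 0)–(0.674576, -0.8459, 0)  len=0.8676
  (v7,v8,v2) [--+] → (0.674576, -0.8459, 0.020034)–(-0.193028, -0.8459, 0.552863)  len=1.0182
  (v8,v0,v1) [-++] → (0.674576, -0.8459, 0)–(0.682634, -0.8459, 0)  len=0.0081
  (v8,v1,v2) [-++] → (0.682634, -0.8459, 0)–(0.674576, -0.8459, 0.020034)  len=0.0216

Chained into 1 loop(s):
  loop 1: 6 segments, perimeter = 2.8762
Total perimeter = 2.876

loops=1 perimeter=2.876


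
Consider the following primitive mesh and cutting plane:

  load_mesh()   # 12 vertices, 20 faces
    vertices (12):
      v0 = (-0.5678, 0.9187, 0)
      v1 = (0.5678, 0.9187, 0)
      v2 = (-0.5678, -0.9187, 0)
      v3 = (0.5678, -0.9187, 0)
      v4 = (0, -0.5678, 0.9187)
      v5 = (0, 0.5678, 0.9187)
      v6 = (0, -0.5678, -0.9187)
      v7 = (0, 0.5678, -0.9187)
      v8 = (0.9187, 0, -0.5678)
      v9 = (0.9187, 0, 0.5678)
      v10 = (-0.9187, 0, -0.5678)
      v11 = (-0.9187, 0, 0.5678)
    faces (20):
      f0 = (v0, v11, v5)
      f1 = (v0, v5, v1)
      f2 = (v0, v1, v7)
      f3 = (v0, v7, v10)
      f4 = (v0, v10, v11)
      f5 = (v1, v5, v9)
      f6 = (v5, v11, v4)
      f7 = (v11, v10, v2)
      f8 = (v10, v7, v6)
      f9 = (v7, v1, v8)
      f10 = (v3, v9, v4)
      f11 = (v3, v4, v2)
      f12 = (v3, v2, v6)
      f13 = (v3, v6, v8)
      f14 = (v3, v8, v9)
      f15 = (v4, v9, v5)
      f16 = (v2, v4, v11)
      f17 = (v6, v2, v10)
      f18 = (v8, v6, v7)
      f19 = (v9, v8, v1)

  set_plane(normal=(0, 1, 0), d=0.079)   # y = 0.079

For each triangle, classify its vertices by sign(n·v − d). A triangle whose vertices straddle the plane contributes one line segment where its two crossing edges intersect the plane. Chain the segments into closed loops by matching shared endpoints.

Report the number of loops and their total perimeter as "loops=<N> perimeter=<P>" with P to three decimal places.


Straddling triangles (10 of 20):
  (v0,v11,v5) [+-+] → (-0.888526, 0.079, 0.518974)–(-0.790878, 0.079, 0.616622)  len=0.1381
  (v0,v7,v10) [++-] → (-0.790878, 0.079, -0.616622)–(-0.888526, 0.079, -0.518974)  len=0.1381
  (v0,v10,v11) [+--] → (-0.888526, 0.079, -0.518974)–(-0.888526, 0.079, 0.518974)  len=1.0379
  (v1,v5,v9) [++-] → (0.790878, 0.079, 0.616622)–(0.888526, 0.079, 0.518974)  len=0.1381
  (v5,v11,v4) [+--] → (-0.790878, 0.079, 0.616622)–(0, 0.079, 0.9187)  len=0.8466
  (v10,v7,v6) [-+-] → (-0.790878, 0.079, -0.616622)–(0, 0.079, -0.9187)  len=0.8466
  (v7,v1,v8) [++-] → (0.888526, 0.079, -0.518974)–(0.790878, 0.079, -0.616622)  len=0.1381
  (v4,v9,v5) [--+] → (0.790878, 0.079, 0.616622)–(0, 0.079, 0.9187)  len=0.8466
  (v8,v6,v7) [--+] → (0, 0.079, -0.9187)–(0.790878, 0.079, -0.616622)  len=0.8466
  (v9,v8,v1) [--+] → (0.888526, 0.079, -0.518974)–(0.888526, 0.079, 0.518974)  len=1.0379

Chained into 1 loop(s):
  loop 1: 10 segments, perimeter = 6.0147
Total perimeter = 6.015

loops=1 perimeter=6.015


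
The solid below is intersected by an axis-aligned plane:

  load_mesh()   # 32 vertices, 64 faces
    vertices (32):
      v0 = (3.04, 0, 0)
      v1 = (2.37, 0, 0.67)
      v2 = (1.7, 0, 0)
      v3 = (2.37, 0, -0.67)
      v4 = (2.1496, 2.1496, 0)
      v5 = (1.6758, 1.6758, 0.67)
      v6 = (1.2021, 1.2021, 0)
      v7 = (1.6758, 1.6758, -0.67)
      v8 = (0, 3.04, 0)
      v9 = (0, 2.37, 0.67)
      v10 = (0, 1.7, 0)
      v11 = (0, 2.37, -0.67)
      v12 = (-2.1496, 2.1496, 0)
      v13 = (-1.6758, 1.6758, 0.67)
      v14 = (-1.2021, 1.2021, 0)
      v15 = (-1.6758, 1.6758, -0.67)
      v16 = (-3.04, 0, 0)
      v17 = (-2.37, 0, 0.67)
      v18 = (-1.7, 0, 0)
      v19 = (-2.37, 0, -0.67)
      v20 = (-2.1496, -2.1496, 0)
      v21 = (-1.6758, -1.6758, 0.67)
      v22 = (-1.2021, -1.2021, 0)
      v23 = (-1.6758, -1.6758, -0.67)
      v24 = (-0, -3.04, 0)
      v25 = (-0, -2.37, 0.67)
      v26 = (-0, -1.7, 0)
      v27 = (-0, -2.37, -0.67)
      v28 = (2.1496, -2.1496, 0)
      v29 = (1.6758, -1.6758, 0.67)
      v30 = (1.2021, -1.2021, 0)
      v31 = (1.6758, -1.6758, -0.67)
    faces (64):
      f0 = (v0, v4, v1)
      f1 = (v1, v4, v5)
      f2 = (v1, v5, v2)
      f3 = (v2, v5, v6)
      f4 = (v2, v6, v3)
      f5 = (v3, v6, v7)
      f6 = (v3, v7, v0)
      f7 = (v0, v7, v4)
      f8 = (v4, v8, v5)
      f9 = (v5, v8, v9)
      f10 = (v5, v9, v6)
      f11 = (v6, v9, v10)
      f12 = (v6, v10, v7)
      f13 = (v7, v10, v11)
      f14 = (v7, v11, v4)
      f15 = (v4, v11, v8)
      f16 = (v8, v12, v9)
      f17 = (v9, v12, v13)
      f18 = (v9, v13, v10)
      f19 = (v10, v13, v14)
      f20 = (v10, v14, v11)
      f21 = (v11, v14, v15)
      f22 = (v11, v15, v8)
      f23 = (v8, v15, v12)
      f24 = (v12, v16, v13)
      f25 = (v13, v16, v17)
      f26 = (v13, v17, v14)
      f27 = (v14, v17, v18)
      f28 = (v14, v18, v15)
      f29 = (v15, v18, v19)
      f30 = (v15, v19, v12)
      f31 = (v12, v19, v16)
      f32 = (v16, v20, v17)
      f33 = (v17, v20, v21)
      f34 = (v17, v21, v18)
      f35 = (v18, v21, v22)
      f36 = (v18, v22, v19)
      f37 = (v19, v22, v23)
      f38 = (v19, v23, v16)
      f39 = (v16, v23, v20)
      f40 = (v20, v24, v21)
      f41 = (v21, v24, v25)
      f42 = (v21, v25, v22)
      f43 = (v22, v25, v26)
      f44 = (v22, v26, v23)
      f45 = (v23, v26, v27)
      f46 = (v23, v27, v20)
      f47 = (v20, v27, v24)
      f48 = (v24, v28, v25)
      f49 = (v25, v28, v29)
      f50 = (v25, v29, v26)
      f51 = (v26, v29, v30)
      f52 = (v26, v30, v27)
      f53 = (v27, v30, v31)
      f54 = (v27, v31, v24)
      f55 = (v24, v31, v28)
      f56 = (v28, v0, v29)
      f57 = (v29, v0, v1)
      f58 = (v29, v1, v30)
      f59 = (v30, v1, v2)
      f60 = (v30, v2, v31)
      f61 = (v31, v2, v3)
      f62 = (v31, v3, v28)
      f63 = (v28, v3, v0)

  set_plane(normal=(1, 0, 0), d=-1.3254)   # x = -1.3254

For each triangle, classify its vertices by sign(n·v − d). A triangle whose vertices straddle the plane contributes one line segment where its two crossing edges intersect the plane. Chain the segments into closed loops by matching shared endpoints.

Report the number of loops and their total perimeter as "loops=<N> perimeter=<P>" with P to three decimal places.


loops=2 perimeter=8.416

Straddling triangles (20 of 64):
  (v8,v12,v9) [+-+] → (-1.3254, 2.491, 0)–(-1.3254, 2.23411, 0.256892)  len=0.3633
  (v9,v12,v13) [+--] → (-1.3254, 2.23411, 0.256892)–(-1.3254, 1.82095, 0.67)  len=0.5843
  (v9,v13,v10) [+-+] → (-1.3254, 1.82095, 0.67)–(-1.3254, 1.68086, 0.529907)  len=0.1981
  (v10,v13,v14) [+-+] → (-1.3254, 1.68086, 0.529907)–(-1.3254, 1.3254, 0.174395)  len=0.5027
  (v11,v14,v15) [++-] → (-1.3254, 1.3254, -0.174395)–(-1.3254, 1.82095, -0.67)  len=0.7009
  (v11,v15,v8) [+-+] → (-1.3254, 1.82095, -0.67)–(-1.3254, 1.96105, -0.529907)  len=0.1981
  (v8,v15,v12) [+--] → (-1.3254, 1.96105, -0.529907)–(-1.3254, 2.491, 0)  len=0.7494
  (v13,v17,v14) [--+] → (-1.3254, 1.07519, 0.0707347)–(-1.3254, 1.3254, 0.174395)  len=0.2708
  (v14,v17,v18) [+--] → (-1.3254, 1.07519, 0.0707347)–(-1.3254, 0.904412, 0)  len=0.1848
  (v14,v18,v15) [+--] → (-1.3254, 0.904412, 0)–(-1.3254, 1.3254, -0.174395)  len=0.4557
  (v18,v21,v22) [--+] → (-1.3254, -1.3254, 0.174395)–(-1.3254, -0.904412, 0)  len=0.4557
  (v18,v22,v19) [-+-] → (-1.3254, -0.904412, 0)–(-1.3254, -1.07519, -0.0707347)  len=0.1848
  (v19,v22,v23) [-+-] → (-1.3254, -1.07519, -0.0707347)–(-1.3254, -1.3254, -0.174395)  len=0.2708
  (v20,v24,v21) [-+-] → (-1.3254, -2.491, 0)–(-1.3254, -1.96105, 0.529907)  len=0.7494
  (v21,v24,v25) [-++] → (-1.3254, -1.96105, 0.529907)–(-1.3254, -1.82095, 0.67)  len=0.1981
  (v21,v25,v22) [-++] → (-1.3254, -1.82095, 0.67)–(-1.3254, -1.3254, 0.174395)  len=0.7009
  (v22,v26,v23) [++-] → (-1.3254, -1.68086, -0.529907)–(-1.3254, -1.3254, -0.174395)  len=0.5027
  (v23,v26,v27) [-++] → (-1.3254, -1.68086, -0.529907)–(-1.3254, -1.82095, -0.67)  len=0.1981
  (v23,v27,v20) [-+-] → (-1.3254, -1.82095, -0.67)–(-1.3254, -2.23411, -0.256892)  len=0.5843
  (v20,v27,v24) [-++] → (-1.3254, -2.23411, -0.256892)–(-1.3254, -2.491, 0)  len=0.3633

Chained into 2 loop(s):
  loop 1: 10 segments, perimeter = 4.2082
  loop 2: 10 segments, perimeter = 4.2082
Total perimeter = 8.416


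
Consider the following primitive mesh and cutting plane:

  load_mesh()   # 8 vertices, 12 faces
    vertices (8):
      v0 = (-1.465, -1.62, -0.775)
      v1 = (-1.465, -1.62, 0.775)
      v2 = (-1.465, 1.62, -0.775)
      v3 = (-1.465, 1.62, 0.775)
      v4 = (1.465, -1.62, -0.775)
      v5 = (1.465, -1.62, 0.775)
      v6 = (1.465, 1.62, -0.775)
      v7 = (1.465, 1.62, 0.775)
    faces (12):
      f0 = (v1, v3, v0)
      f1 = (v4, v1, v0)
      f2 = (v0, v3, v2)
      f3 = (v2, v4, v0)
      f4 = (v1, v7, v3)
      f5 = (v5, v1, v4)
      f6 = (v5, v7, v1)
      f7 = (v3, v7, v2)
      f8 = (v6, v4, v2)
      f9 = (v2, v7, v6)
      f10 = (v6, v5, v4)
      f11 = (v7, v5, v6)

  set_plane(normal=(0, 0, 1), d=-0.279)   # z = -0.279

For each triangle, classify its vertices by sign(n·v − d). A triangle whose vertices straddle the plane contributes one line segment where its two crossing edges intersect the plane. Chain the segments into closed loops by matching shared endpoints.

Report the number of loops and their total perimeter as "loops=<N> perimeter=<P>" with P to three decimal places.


Straddling triangles (8 of 12):
  (v1,v3,v0) [++-] → (-1.465, -0.5832, -0.279)–(-1.465, -1.62, -0.279)  len=1.0368
  (v4,v1,v0) [-+-] → (0.5274, -1.62, -0.279)–(-1.465, -1.62, -0.279)  len=1.9924
  (v0,v3,v2) [-+-] → (-1.465, -0.5832, -0.279)–(-1.465, 1.62, -0.279)  len=2.2032
  (v5,v1,v4) [++-] → (0.5274, -1.62, -0.279)–(1.465, -1.62, -0.279)  len=0.9376
  (v3,v7,v2) [++-] → (-0.5274, 1.62, -0.279)–(-1.465, 1.62, -0.279)  len=0.9376
  (v2,v7,v6) [-+-] → (-0.5274, 1.62, -0.279)–(1.465, 1.62, -0.279)  len=1.9924
  (v6,v5,v4) [-+-] → (1.465, 0.5832, -0.279)–(1.465, -1.62, -0.279)  len=2.2032
  (v7,v5,v6) [++-] → (1.465, 0.5832, -0.279)–(1.465, 1.62, -0.279)  len=1.0368

Chained into 1 loop(s):
  loop 1: 8 segments, perimeter = 12.3400
Total perimeter = 12.340

loops=1 perimeter=12.340


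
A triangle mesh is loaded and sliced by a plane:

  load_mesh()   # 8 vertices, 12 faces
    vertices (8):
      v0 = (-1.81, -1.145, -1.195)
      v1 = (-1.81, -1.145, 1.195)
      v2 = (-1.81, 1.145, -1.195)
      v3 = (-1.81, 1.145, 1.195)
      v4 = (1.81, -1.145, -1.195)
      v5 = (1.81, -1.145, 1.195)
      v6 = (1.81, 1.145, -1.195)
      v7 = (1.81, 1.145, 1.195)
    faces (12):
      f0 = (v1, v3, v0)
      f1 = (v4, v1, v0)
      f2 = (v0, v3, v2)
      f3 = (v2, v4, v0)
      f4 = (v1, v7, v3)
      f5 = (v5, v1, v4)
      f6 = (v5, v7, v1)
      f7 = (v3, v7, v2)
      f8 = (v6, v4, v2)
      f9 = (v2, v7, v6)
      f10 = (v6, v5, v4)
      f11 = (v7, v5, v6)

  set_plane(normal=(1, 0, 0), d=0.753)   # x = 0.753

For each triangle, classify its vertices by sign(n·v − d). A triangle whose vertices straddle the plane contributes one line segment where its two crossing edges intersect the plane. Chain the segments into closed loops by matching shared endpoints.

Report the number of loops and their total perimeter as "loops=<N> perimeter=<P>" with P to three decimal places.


Straddling triangles (8 of 12):
  (v4,v1,v0) [+--] → (0.753, -1.145, -0.497146)–(0.753, -1.145, -1.195)  len=0.6979
  (v2,v4,v0) [-+-] → (0.753, -0.476345, -1.195)–(0.753, -1.145, -1.195)  len=0.6687
  (v1,v7,v3) [-+-] → (0.753, 0.476345, 1.195)–(0.753, 1.145, 1.195)  len=0.6687
  (v5,v1,v4) [+-+] → (0.753, -1.145, 1.195)–(0.753, -1.145, -0.497146)  len=1.6921
  (v5,v7,v1) [++-] → (0.753, 0.476345, 1.195)–(0.753, -1.145, 1.195)  len=1.6213
  (v3,v7,v2) [-+-] → (0.753, 1.145, 1.195)–(0.753, 1.145, 0.497146)  len=0.6979
  (v6,v4,v2) [++-] → (0.753, -0.476345, -1.195)–(0.753, 1.145, -1.195)  len=1.6213
  (v2,v7,v6) [-++] → (0.753, 1.145, 0.497146)–(0.753, 1.145, -1.195)  len=1.6921

Chained into 1 loop(s):
  loop 1: 8 segments, perimeter = 9.3600
Total perimeter = 9.360

loops=1 perimeter=9.360


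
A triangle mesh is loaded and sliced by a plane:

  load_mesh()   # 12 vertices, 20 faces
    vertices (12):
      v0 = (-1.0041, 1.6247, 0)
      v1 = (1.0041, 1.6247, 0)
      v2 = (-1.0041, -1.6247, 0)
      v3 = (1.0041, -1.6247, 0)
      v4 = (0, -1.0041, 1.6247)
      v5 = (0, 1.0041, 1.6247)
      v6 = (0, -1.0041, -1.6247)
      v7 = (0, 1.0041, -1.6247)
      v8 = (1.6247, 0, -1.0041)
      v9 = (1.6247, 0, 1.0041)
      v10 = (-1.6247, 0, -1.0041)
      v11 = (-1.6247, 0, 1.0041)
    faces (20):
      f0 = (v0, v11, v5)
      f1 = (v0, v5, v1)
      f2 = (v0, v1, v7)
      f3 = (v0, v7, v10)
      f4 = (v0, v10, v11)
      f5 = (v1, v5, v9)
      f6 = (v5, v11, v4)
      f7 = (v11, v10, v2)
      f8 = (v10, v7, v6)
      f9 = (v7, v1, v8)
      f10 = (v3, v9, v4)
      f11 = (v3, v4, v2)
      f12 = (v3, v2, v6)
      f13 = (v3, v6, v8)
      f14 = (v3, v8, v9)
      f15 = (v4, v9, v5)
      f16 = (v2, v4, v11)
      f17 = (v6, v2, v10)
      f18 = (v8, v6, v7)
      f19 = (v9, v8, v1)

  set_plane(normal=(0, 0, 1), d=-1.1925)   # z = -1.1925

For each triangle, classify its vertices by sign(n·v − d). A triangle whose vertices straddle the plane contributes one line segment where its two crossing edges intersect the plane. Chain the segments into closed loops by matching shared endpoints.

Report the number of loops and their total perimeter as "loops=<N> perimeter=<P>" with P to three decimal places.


Straddling triangles (8 of 20):
  (v0,v1,v7) [++-] → (0.267109, 1.16919, -1.1925)–(-0.267109, 1.16919, -1.1925)  len=0.5342
  (v0,v7,v10) [+-+] → (-0.267109, 1.16919, -1.1925)–(-1.13148, 0.304822, -1.1925)  len=1.2224
  (v10,v7,v6) [+--] → (-1.13148, 0.304822, -1.1925)–(-1.13148, -0.304822, -1.1925)  len=0.6096
  (v7,v1,v8) [-++] → (0.267109, 1.16919, -1.1925)–(1.13148, 0.304822, -1.1925)  len=1.2224
  (v3,v2,v6) [++-] → (-0.267109, -1.16919, -1.1925)–(0.267109, -1.16919, -1.1925)  len=0.5342
  (v3,v6,v8) [+-+] → (0.267109, -1.16919, -1.1925)–(1.13148, -0.304822, -1.1925)  len=1.2224
  (v6,v2,v10) [-++] → (-0.267109, -1.16919, -1.1925)–(-1.13148, -0.304822, -1.1925)  len=1.2224
  (v8,v6,v7) [+--] → (1.13148, -0.304822, -1.1925)–(1.13148, 0.304822, -1.1925)  len=0.6096

Chained into 1 loop(s):
  loop 1: 8 segments, perimeter = 7.1773
Total perimeter = 7.177

loops=1 perimeter=7.177


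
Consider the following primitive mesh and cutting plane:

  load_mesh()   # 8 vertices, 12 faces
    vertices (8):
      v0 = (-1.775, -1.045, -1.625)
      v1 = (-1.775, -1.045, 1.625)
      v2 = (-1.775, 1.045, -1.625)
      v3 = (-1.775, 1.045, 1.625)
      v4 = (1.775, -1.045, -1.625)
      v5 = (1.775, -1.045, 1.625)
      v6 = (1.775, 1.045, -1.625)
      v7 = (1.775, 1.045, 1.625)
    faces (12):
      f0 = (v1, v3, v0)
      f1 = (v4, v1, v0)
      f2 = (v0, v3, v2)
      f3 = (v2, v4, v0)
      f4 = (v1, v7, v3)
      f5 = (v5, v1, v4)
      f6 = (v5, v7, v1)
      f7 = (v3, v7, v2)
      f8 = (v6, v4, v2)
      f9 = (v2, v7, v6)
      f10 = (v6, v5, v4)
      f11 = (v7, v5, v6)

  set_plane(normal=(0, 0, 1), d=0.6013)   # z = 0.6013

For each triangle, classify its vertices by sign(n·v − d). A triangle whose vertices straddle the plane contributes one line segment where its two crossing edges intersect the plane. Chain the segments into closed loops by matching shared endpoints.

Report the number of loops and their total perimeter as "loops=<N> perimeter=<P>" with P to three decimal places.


loops=1 perimeter=11.280

Straddling triangles (8 of 12):
  (v1,v3,v0) [++-] → (-1.775, 0.386682, 0.6013)–(-1.775, -1.045, 0.6013)  len=1.4317
  (v4,v1,v0) [-+-] → (-0.656805, -1.045, 0.6013)–(-1.775, -1.045, 0.6013)  len=1.1182
  (v0,v3,v2) [-+-] → (-1.775, 0.386682, 0.6013)–(-1.775, 1.045, 0.6013)  len=0.6583
  (v5,v1,v4) [++-] → (-0.656805, -1.045, 0.6013)–(1.775, -1.045, 0.6013)  len=2.4318
  (v3,v7,v2) [++-] → (0.656805, 1.045, 0.6013)–(-1.775, 1.045, 0.6013)  len=2.4318
  (v2,v7,v6) [-+-] → (0.656805, 1.045, 0.6013)–(1.775, 1.045, 0.6013)  len=1.1182
  (v6,v5,v4) [-+-] → (1.775, -0.386682, 0.6013)–(1.775, -1.045, 0.6013)  len=0.6583
  (v7,v5,v6) [++-] → (1.775, -0.386682, 0.6013)–(1.775, 1.045, 0.6013)  len=1.4317

Chained into 1 loop(s):
  loop 1: 8 segments, perimeter = 11.2800
Total perimeter = 11.280
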